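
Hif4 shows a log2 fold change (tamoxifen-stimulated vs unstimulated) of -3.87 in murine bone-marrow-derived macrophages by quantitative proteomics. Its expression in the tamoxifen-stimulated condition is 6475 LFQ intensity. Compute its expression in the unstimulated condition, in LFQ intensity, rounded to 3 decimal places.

94672.938

Fold change = 2^(-3.87) = 0.0684
unstimulated expression = 6475 / 0.0684 = 94672.938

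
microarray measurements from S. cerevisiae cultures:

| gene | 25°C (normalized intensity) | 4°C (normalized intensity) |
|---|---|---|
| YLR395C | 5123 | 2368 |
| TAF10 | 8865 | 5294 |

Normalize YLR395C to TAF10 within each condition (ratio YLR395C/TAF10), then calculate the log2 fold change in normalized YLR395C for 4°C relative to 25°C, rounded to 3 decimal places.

-0.370

YLR395C/TAF10 (25°C) = 5123 / 8865 = 0.57789
YLR395C/TAF10 (4°C) = 2368 / 5294 = 0.4473
Fold change = 0.4473 / 0.57789 = 0.7740
log2(0.7740) = -0.3696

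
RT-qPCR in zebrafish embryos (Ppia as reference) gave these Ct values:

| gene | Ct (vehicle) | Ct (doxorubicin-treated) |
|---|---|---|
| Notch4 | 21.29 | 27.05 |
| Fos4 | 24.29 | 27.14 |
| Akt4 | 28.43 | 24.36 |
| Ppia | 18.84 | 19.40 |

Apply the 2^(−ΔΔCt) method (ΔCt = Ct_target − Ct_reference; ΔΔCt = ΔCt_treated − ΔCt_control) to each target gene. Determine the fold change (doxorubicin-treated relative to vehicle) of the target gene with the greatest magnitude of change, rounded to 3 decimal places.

0.027

Notch4: ΔΔCt = (27.05−19.40) − (21.29−18.84) = 7.65 − 2.45 = 5.20; fold change = 2^-5.20 = 0.027
Fos4: ΔΔCt = (27.14−19.40) − (24.29−18.84) = 7.74 − 5.45 = 2.29; fold change = 2^-2.29 = 0.204
Akt4: ΔΔCt = (24.36−19.40) − (28.43−18.84) = 4.96 − 9.59 = -4.63; fold change = 2^4.63 = 24.761
Notch4 has the largest |ΔΔCt| = 5.20.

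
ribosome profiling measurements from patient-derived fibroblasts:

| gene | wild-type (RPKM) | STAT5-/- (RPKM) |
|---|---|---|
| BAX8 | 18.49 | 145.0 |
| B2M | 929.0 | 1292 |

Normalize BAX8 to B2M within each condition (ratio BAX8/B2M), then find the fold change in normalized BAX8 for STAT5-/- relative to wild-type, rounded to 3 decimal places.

5.639

BAX8/B2M (wild-type) = 18.49 / 929.0 = 0.019903
BAX8/B2M (STAT5-/-) = 145.0 / 1292 = 0.11223
Fold change = 0.11223 / 0.019903 = 5.6388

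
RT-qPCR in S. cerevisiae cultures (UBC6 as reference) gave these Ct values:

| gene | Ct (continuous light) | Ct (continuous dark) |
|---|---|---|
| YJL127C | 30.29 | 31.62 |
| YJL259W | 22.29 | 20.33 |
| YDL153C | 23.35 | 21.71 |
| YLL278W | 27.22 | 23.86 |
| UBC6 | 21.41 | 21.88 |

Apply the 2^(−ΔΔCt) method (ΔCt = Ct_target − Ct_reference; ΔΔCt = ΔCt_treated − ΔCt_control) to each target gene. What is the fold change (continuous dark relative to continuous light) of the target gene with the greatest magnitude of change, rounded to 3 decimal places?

14.221

YJL127C: ΔΔCt = (31.62−21.88) − (30.29−21.41) = 9.74 − 8.88 = 0.86; fold change = 2^-0.86 = 0.551
YJL259W: ΔΔCt = (20.33−21.88) − (22.29−21.41) = -1.55 − 0.88 = -2.43; fold change = 2^2.43 = 5.389
YDL153C: ΔΔCt = (21.71−21.88) − (23.35−21.41) = -0.17 − 1.94 = -2.11; fold change = 2^2.11 = 4.317
YLL278W: ΔΔCt = (23.86−21.88) − (27.22−21.41) = 1.98 − 5.81 = -3.83; fold change = 2^3.83 = 14.221
YLL278W has the largest |ΔΔCt| = 3.83.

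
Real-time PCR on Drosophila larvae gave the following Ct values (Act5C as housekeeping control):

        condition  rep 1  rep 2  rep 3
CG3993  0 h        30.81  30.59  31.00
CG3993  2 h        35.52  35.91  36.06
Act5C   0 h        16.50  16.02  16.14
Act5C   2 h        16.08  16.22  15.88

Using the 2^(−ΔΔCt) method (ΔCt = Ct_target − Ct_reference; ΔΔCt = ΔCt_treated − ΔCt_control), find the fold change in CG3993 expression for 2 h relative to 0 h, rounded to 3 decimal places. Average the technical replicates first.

Mean Ct: CG3993 0 h 30.800; CG3993 2 h 35.830; Act5C 0 h 16.220; Act5C 2 h 16.060
ΔCt(0 h) = 30.800 − 16.220 = 14.580
ΔCt(2 h) = 35.830 − 16.060 = 19.770
ΔΔCt = 19.770 − 14.580 = 5.190
Fold change = 2^(−5.190) = 0.0274

0.027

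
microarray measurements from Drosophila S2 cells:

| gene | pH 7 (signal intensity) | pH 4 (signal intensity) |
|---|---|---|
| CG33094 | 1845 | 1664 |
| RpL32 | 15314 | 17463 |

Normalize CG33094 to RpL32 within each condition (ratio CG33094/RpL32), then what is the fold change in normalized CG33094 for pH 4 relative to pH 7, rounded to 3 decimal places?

0.791

CG33094/RpL32 (pH 7) = 1845 / 15314 = 0.12048
CG33094/RpL32 (pH 4) = 1664 / 17463 = 0.095287
Fold change = 0.095287 / 0.12048 = 0.7909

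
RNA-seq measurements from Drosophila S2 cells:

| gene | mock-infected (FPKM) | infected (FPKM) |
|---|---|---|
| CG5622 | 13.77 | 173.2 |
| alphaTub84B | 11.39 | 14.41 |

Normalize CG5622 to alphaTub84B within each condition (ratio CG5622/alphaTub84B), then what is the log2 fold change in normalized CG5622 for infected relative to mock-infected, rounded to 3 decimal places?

3.314

CG5622/alphaTub84B (mock-infected) = 13.77 / 11.39 = 1.209
CG5622/alphaTub84B (infected) = 173.2 / 14.41 = 12.019
Fold change = 12.019 / 1.209 = 9.9420
log2(9.9420) = 3.3135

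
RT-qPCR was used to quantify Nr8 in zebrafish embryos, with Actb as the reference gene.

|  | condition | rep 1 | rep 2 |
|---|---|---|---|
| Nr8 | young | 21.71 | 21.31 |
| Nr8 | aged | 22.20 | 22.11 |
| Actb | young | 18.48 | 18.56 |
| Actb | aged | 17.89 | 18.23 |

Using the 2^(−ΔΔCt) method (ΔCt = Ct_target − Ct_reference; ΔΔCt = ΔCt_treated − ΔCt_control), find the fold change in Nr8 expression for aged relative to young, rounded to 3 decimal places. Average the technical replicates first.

0.465

Mean Ct: Nr8 young 21.510; Nr8 aged 22.155; Actb young 18.520; Actb aged 18.060
ΔCt(young) = 21.510 − 18.520 = 2.990
ΔCt(aged) = 22.155 − 18.060 = 4.095
ΔΔCt = 4.095 − 2.990 = 1.105
Fold change = 2^(−1.105) = 0.4649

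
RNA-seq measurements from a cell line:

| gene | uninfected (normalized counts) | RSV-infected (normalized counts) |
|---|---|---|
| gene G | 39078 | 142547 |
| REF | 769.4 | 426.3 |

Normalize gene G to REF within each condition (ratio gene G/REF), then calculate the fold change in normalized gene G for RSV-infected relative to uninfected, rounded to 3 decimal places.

6.584

gene G/REF (uninfected) = 39078 / 769.4 = 50.79
gene G/REF (RSV-infected) = 142547 / 426.3 = 334.38
Fold change = 334.38 / 50.79 = 6.5836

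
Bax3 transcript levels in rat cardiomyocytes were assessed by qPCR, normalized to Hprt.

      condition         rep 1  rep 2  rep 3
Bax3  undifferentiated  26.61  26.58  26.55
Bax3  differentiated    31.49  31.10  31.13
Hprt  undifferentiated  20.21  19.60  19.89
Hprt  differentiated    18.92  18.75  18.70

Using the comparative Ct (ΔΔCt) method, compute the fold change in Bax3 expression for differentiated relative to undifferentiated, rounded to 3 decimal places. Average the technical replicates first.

0.018

Mean Ct: Bax3 undifferentiated 26.580; Bax3 differentiated 31.240; Hprt undifferentiated 19.900; Hprt differentiated 18.790
ΔCt(undifferentiated) = 26.580 − 19.900 = 6.680
ΔCt(differentiated) = 31.240 − 18.790 = 12.450
ΔΔCt = 12.450 − 6.680 = 5.770
Fold change = 2^(−5.770) = 0.0183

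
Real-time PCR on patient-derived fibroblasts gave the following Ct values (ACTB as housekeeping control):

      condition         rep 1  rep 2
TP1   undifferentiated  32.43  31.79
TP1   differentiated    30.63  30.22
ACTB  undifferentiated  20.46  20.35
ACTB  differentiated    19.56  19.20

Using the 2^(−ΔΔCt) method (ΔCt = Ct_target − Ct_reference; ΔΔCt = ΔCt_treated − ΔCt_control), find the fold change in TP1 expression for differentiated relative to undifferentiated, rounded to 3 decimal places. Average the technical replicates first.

Mean Ct: TP1 undifferentiated 32.110; TP1 differentiated 30.425; ACTB undifferentiated 20.405; ACTB differentiated 19.380
ΔCt(undifferentiated) = 32.110 − 20.405 = 11.705
ΔCt(differentiated) = 30.425 − 19.380 = 11.045
ΔΔCt = 11.045 − 11.705 = -0.660
Fold change = 2^(−(-0.660)) = 2^0.660 = 1.5801

1.580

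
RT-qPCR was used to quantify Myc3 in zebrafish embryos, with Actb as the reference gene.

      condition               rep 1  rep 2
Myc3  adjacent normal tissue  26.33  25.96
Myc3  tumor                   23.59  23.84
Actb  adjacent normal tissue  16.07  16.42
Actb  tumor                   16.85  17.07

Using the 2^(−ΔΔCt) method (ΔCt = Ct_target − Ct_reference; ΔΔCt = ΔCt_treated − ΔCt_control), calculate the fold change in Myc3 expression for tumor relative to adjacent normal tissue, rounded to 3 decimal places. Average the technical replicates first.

8.846

Mean Ct: Myc3 adjacent normal tissue 26.145; Myc3 tumor 23.715; Actb adjacent normal tissue 16.245; Actb tumor 16.960
ΔCt(adjacent normal tissue) = 26.145 − 16.245 = 9.900
ΔCt(tumor) = 23.715 − 16.960 = 6.755
ΔΔCt = 6.755 − 9.900 = -3.145
Fold change = 2^(−(-3.145)) = 2^3.145 = 8.8458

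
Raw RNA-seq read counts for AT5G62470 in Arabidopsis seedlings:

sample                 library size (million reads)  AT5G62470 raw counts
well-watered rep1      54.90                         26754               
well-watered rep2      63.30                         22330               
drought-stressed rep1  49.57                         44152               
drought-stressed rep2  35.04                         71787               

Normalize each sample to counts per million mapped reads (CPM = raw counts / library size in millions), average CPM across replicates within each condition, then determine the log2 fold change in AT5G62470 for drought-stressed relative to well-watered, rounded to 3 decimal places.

CPM(well-watered rep1) = 26754 / 54.90 = 487.3224
CPM(well-watered rep2) = 22330 / 63.30 = 352.7646
CPM(drought-stressed rep1) = 44152 / 49.57 = 890.7000
CPM(drought-stressed rep2) = 71787 / 35.04 = 2048.7158
mean CPM(well-watered) = 420.0435; mean CPM(drought-stressed) = 1469.7079
Fold change = 1469.7079 / 420.0435 = 3.49894
log2(3.49894) = 1.8069

1.807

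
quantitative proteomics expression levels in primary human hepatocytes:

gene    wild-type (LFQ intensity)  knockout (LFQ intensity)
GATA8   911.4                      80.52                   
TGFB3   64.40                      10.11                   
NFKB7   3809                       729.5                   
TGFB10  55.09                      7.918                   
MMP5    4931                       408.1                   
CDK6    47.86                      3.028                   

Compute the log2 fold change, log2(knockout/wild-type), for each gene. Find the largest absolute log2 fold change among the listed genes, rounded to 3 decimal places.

3.982

log2(80.52/911.4) = -3.501  (GATA8)
log2(10.11/64.40) = -2.671  (TGFB3)
log2(729.5/3809) = -2.384  (NFKB7)
log2(7.918/55.09) = -2.799  (TGFB10)
log2(408.1/4931) = -3.595  (MMP5)
log2(3.028/47.86) = -3.982  (CDK6)
The largest magnitude belongs to CDK6.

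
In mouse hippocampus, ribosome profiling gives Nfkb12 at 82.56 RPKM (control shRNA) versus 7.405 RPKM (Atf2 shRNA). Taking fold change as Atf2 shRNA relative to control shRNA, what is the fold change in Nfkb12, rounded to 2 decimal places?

0.09

Fold change = 7.405 / 82.56 = 0.090
Nfkb12 is downregulated.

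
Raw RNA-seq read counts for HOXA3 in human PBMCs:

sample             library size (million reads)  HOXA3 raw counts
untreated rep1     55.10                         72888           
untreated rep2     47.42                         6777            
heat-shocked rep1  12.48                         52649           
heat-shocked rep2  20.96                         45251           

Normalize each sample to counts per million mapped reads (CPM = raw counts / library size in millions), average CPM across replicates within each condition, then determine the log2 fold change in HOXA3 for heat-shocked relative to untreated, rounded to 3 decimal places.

CPM(untreated rep1) = 72888 / 55.10 = 1322.8312
CPM(untreated rep2) = 6777 / 47.42 = 142.9144
CPM(heat-shocked rep1) = 52649 / 12.48 = 4218.6699
CPM(heat-shocked rep2) = 45251 / 20.96 = 2158.9218
mean CPM(untreated) = 732.8728; mean CPM(heat-shocked) = 3188.7958
Fold change = 3188.7958 / 732.8728 = 4.35109
log2(4.35109) = 2.1214

2.121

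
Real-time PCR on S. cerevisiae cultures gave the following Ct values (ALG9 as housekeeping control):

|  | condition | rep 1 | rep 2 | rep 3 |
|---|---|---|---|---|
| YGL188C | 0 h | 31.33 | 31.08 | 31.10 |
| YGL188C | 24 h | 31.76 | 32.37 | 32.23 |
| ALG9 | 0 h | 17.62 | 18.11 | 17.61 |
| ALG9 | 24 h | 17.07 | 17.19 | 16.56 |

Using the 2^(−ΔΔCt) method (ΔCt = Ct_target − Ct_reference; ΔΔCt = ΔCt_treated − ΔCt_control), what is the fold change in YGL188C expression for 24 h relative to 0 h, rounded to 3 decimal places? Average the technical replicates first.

0.289

Mean Ct: YGL188C 0 h 31.170; YGL188C 24 h 32.120; ALG9 0 h 17.780; ALG9 24 h 16.940
ΔCt(0 h) = 31.170 − 17.780 = 13.390
ΔCt(24 h) = 32.120 − 16.940 = 15.180
ΔΔCt = 15.180 − 13.390 = 1.790
Fold change = 2^(−1.790) = 0.2892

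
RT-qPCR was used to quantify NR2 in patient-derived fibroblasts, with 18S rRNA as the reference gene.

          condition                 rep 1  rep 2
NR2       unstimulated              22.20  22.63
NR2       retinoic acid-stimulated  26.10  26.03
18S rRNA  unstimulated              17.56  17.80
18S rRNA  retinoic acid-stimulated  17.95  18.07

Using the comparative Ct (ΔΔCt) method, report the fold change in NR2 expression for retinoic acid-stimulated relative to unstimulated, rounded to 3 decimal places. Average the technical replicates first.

0.100

Mean Ct: NR2 unstimulated 22.415; NR2 retinoic acid-stimulated 26.065; 18S rRNA unstimulated 17.680; 18S rRNA retinoic acid-stimulated 18.010
ΔCt(unstimulated) = 22.415 − 17.680 = 4.735
ΔCt(retinoic acid-stimulated) = 26.065 − 18.010 = 8.055
ΔΔCt = 8.055 − 4.735 = 3.320
Fold change = 2^(−3.320) = 0.1001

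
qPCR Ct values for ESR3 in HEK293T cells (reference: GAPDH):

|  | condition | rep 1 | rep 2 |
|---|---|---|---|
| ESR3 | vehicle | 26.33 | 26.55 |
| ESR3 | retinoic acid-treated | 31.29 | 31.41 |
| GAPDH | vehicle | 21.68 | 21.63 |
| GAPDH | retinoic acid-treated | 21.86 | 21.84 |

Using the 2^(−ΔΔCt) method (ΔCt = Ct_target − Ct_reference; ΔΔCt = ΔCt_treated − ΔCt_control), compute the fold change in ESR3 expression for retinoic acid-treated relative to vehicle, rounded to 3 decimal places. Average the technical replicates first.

Mean Ct: ESR3 vehicle 26.440; ESR3 retinoic acid-treated 31.350; GAPDH vehicle 21.655; GAPDH retinoic acid-treated 21.850
ΔCt(vehicle) = 26.440 − 21.655 = 4.785
ΔCt(retinoic acid-treated) = 31.350 − 21.850 = 9.500
ΔΔCt = 9.500 − 4.785 = 4.715
Fold change = 2^(−4.715) = 0.0381

0.038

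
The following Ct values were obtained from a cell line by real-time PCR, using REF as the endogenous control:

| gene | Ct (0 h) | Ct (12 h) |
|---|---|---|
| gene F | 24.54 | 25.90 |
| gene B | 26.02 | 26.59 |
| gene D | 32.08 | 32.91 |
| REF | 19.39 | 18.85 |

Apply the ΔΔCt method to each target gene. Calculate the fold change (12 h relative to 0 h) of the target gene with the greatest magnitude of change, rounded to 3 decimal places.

gene F: ΔΔCt = (25.90−18.85) − (24.54−19.39) = 7.05 − 5.15 = 1.90; fold change = 2^-1.90 = 0.268
gene B: ΔΔCt = (26.59−18.85) − (26.02−19.39) = 7.74 − 6.63 = 1.11; fold change = 2^-1.11 = 0.463
gene D: ΔΔCt = (32.91−18.85) − (32.08−19.39) = 14.06 − 12.69 = 1.37; fold change = 2^-1.37 = 0.387
gene F has the largest |ΔΔCt| = 1.90.

0.268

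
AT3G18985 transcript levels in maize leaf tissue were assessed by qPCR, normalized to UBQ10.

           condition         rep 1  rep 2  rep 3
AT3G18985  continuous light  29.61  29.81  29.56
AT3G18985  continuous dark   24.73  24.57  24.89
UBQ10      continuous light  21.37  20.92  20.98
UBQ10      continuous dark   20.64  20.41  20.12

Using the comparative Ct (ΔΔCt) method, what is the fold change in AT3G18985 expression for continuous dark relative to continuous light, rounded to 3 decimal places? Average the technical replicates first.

Mean Ct: AT3G18985 continuous light 29.660; AT3G18985 continuous dark 24.730; UBQ10 continuous light 21.090; UBQ10 continuous dark 20.390
ΔCt(continuous light) = 29.660 − 21.090 = 8.570
ΔCt(continuous dark) = 24.730 − 20.390 = 4.340
ΔΔCt = 4.340 − 8.570 = -4.230
Fold change = 2^(−(-4.230)) = 2^4.230 = 18.7654

18.765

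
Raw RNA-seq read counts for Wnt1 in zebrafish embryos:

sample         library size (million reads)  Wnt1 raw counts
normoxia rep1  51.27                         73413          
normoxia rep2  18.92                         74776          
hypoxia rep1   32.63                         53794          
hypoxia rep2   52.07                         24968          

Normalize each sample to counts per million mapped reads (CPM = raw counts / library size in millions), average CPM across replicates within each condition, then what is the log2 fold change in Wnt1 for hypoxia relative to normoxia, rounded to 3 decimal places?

CPM(normoxia rep1) = 73413 / 51.27 = 1431.8900
CPM(normoxia rep2) = 74776 / 18.92 = 3952.2199
CPM(hypoxia rep1) = 53794 / 32.63 = 1648.6056
CPM(hypoxia rep2) = 24968 / 52.07 = 479.5084
mean CPM(normoxia) = 2692.0549; mean CPM(hypoxia) = 1064.0570
Fold change = 1064.0570 / 2692.0549 = 0.39526
log2(0.39526) = -1.3391

-1.339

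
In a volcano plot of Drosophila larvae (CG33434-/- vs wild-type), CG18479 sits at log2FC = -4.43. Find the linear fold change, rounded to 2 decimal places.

Fold change = 2^(-4.43) = 0.046
That is, CG18479 drops to 4.6% of the wild-type level.

0.05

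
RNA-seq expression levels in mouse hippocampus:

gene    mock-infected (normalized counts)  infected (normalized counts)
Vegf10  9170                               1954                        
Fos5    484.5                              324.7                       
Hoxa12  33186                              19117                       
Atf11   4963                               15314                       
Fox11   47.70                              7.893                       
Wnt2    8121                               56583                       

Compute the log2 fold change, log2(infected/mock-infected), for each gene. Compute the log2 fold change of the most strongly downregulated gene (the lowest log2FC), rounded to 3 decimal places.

-2.595

log2(1954/9170) = -2.230  (Vegf10)
log2(324.7/484.5) = -0.577  (Fos5)
log2(19117/33186) = -0.796  (Hoxa12)
log2(15314/4963) = 1.626  (Atf11)
log2(7.893/47.70) = -2.595  (Fox11)
log2(56583/8121) = 2.801  (Wnt2)
Fox11 is most strongly downregulated.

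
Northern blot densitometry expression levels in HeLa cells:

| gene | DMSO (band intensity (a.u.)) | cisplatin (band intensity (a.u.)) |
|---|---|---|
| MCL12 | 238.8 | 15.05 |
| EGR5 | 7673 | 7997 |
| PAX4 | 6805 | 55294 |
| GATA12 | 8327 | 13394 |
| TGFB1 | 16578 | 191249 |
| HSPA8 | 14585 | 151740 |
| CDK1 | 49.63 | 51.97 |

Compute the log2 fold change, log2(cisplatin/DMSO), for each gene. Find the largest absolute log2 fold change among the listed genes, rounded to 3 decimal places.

3.988

log2(15.05/238.8) = -3.988  (MCL12)
log2(7997/7673) = 0.060  (EGR5)
log2(55294/6805) = 3.022  (PAX4)
log2(13394/8327) = 0.686  (GATA12)
log2(191249/16578) = 3.528  (TGFB1)
log2(151740/14585) = 3.379  (HSPA8)
log2(51.97/49.63) = 0.066  (CDK1)
The largest magnitude belongs to MCL12.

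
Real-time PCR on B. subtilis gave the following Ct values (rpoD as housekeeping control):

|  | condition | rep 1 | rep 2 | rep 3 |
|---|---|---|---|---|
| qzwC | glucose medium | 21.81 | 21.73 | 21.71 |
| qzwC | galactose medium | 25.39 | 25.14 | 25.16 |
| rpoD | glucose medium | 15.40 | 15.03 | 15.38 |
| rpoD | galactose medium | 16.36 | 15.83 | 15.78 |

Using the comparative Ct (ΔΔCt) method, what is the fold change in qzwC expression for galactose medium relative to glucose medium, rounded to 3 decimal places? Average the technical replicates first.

Mean Ct: qzwC glucose medium 21.750; qzwC galactose medium 25.230; rpoD glucose medium 15.270; rpoD galactose medium 15.990
ΔCt(glucose medium) = 21.750 − 15.270 = 6.480
ΔCt(galactose medium) = 25.230 − 15.990 = 9.240
ΔΔCt = 9.240 − 6.480 = 2.760
Fold change = 2^(−2.760) = 0.1476

0.148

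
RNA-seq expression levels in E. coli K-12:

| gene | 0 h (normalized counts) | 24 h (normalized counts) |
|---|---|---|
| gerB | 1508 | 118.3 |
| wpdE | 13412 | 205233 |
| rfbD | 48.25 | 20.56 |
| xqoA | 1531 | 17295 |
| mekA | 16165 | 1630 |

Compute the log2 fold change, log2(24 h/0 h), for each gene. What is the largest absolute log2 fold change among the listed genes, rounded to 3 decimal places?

log2(118.3/1508) = -3.672  (gerB)
log2(205233/13412) = 3.936  (wpdE)
log2(20.56/48.25) = -1.231  (rfbD)
log2(17295/1531) = 3.498  (xqoA)
log2(1630/16165) = -3.310  (mekA)
The largest magnitude belongs to wpdE.

3.936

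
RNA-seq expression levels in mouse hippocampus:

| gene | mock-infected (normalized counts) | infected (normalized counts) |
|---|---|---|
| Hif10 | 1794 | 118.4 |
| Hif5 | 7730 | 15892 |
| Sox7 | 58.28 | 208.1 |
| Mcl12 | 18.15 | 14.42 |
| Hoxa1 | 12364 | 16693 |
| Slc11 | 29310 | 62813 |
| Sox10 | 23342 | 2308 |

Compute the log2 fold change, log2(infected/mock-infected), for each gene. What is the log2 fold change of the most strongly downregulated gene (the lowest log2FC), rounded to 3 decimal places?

-3.921

log2(118.4/1794) = -3.921  (Hif10)
log2(15892/7730) = 1.040  (Hif5)
log2(208.1/58.28) = 1.836  (Sox7)
log2(14.42/18.15) = -0.332  (Mcl12)
log2(16693/12364) = 0.433  (Hoxa1)
log2(62813/29310) = 1.100  (Slc11)
log2(2308/23342) = -3.338  (Sox10)
Hif10 is most strongly downregulated.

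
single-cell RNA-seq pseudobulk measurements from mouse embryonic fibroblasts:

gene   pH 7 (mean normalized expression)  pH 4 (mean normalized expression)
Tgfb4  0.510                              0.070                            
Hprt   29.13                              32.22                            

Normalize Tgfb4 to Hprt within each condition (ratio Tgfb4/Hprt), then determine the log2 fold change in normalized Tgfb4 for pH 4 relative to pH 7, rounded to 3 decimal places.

-3.011

Tgfb4/Hprt (pH 7) = 0.510 / 29.13 = 0.017508
Tgfb4/Hprt (pH 4) = 0.070 / 32.22 = 0.0021726
Fold change = 0.0021726 / 0.017508 = 0.1241
log2(0.1241) = -3.0105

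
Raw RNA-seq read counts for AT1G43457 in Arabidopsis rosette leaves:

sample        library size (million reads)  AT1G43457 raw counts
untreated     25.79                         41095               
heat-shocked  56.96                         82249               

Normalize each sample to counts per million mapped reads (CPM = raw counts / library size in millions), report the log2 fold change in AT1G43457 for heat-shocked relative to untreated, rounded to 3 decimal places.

-0.142

CPM(untreated) = 41095 / 25.79 = 1593.4471
CPM(heat-shocked) = 82249 / 56.96 = 1443.9782
Fold change = 1443.9782 / 1593.4471 = 0.90620
log2(0.90620) = -0.1421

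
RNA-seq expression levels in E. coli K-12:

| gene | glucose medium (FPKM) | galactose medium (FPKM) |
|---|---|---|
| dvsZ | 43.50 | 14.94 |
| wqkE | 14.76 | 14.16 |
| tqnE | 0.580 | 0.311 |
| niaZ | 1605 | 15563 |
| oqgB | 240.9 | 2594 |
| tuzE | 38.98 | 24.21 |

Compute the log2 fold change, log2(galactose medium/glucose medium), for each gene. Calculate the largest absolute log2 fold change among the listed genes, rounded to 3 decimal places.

3.429

log2(14.94/43.50) = -1.542  (dvsZ)
log2(14.16/14.76) = -0.060  (wqkE)
log2(0.311/0.580) = -0.899  (tqnE)
log2(15563/1605) = 3.277  (niaZ)
log2(2594/240.9) = 3.429  (oqgB)
log2(24.21/38.98) = -0.687  (tuzE)
The largest magnitude belongs to oqgB.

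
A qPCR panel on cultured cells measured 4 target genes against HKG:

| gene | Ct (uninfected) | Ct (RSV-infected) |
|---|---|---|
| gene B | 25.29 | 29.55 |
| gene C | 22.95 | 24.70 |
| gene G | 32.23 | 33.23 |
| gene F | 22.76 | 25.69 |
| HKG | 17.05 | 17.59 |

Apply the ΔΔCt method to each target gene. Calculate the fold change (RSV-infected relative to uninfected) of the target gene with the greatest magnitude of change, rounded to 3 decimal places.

gene B: ΔΔCt = (29.55−17.59) − (25.29−17.05) = 11.96 − 8.24 = 3.72; fold change = 2^-3.72 = 0.076
gene C: ΔΔCt = (24.70−17.59) − (22.95−17.05) = 7.11 − 5.90 = 1.21; fold change = 2^-1.21 = 0.432
gene G: ΔΔCt = (33.23−17.59) − (32.23−17.05) = 15.64 − 15.18 = 0.46; fold change = 2^-0.46 = 0.727
gene F: ΔΔCt = (25.69−17.59) − (22.76−17.05) = 8.10 − 5.71 = 2.39; fold change = 2^-2.39 = 0.191
gene B has the largest |ΔΔCt| = 3.72.

0.076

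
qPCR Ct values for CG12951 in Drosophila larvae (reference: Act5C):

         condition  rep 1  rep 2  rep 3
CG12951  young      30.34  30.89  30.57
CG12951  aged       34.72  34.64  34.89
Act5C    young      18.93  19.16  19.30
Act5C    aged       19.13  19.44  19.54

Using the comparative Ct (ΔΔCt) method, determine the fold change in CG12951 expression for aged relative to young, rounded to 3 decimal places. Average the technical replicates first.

Mean Ct: CG12951 young 30.600; CG12951 aged 34.750; Act5C young 19.130; Act5C aged 19.370
ΔCt(young) = 30.600 − 19.130 = 11.470
ΔCt(aged) = 34.750 − 19.370 = 15.380
ΔΔCt = 15.380 − 11.470 = 3.910
Fold change = 2^(−3.910) = 0.0665

0.067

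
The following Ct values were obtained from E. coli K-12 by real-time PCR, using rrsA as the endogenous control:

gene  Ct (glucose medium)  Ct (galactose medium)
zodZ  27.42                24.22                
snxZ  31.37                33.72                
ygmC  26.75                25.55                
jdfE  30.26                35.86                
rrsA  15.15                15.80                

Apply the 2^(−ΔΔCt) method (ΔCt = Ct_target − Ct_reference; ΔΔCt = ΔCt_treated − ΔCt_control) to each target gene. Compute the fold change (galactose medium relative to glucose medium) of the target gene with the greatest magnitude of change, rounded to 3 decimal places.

zodZ: ΔΔCt = (24.22−15.80) − (27.42−15.15) = 8.42 − 12.27 = -3.85; fold change = 2^3.85 = 14.420
snxZ: ΔΔCt = (33.72−15.80) − (31.37−15.15) = 17.92 − 16.22 = 1.70; fold change = 2^-1.70 = 0.308
ygmC: ΔΔCt = (25.55−15.80) − (26.75−15.15) = 9.75 − 11.60 = -1.85; fold change = 2^1.85 = 3.605
jdfE: ΔΔCt = (35.86−15.80) − (30.26−15.15) = 20.06 − 15.11 = 4.95; fold change = 2^-4.95 = 0.032
jdfE has the largest |ΔΔCt| = 4.95.

0.032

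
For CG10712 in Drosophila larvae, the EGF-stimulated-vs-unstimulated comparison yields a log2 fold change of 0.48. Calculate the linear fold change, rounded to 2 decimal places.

1.39

Fold change = 2^(0.48) = 1.395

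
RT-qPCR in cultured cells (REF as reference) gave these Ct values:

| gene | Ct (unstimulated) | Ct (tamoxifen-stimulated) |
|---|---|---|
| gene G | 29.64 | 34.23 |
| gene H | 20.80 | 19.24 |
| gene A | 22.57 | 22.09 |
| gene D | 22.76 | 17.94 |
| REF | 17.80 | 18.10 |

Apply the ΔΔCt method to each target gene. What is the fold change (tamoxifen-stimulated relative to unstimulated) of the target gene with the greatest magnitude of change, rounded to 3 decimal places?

gene G: ΔΔCt = (34.23−18.10) − (29.64−17.80) = 16.13 − 11.84 = 4.29; fold change = 2^-4.29 = 0.051
gene H: ΔΔCt = (19.24−18.10) − (20.80−17.80) = 1.14 − 3.00 = -1.86; fold change = 2^1.86 = 3.630
gene A: ΔΔCt = (22.09−18.10) − (22.57−17.80) = 3.99 − 4.77 = -0.78; fold change = 2^0.78 = 1.717
gene D: ΔΔCt = (17.94−18.10) − (22.76−17.80) = -0.16 − 4.96 = -5.12; fold change = 2^5.12 = 34.776
gene D has the largest |ΔΔCt| = 5.12.

34.776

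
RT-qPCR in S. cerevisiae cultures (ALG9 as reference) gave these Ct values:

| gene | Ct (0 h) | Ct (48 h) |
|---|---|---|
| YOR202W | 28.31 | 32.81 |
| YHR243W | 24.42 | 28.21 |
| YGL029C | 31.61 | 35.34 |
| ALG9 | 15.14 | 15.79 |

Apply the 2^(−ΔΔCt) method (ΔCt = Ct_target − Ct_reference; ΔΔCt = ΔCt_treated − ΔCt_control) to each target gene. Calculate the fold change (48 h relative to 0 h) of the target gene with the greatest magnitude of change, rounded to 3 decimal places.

YOR202W: ΔΔCt = (32.81−15.79) − (28.31−15.14) = 17.02 − 13.17 = 3.85; fold change = 2^-3.85 = 0.069
YHR243W: ΔΔCt = (28.21−15.79) − (24.42−15.14) = 12.42 − 9.28 = 3.14; fold change = 2^-3.14 = 0.113
YGL029C: ΔΔCt = (35.34−15.79) − (31.61−15.14) = 19.55 − 16.47 = 3.08; fold change = 2^-3.08 = 0.118
YOR202W has the largest |ΔΔCt| = 3.85.

0.069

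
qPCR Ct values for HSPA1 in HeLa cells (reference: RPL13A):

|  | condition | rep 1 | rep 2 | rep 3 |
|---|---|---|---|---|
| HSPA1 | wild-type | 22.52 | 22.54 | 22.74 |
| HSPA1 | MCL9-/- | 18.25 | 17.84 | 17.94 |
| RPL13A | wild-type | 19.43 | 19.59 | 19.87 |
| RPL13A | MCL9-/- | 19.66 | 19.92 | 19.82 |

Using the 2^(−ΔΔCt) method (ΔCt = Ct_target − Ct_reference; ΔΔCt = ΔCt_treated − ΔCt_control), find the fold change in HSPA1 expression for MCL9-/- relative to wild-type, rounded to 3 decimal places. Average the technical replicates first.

Mean Ct: HSPA1 wild-type 22.600; HSPA1 MCL9-/- 18.010; RPL13A wild-type 19.630; RPL13A MCL9-/- 19.800
ΔCt(wild-type) = 22.600 − 19.630 = 2.970
ΔCt(MCL9-/-) = 18.010 − 19.800 = -1.790
ΔΔCt = -1.790 − 2.970 = -4.760
Fold change = 2^(−(-4.760)) = 2^4.760 = 27.0958

27.096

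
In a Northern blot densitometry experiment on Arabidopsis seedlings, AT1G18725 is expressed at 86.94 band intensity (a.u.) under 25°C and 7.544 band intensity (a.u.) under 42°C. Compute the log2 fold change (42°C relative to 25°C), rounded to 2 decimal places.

Fold change = 7.544 / 86.94 = 0.0868
log2(0.0868) = -3.527

-3.53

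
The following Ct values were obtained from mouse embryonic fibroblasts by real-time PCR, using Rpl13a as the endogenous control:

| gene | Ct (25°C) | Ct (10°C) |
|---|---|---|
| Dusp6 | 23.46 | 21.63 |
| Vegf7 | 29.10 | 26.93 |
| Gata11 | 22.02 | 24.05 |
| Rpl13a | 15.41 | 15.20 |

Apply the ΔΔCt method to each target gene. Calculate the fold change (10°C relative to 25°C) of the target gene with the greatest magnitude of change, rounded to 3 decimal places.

0.212

Dusp6: ΔΔCt = (21.63−15.20) − (23.46−15.41) = 6.43 − 8.05 = -1.62; fold change = 2^1.62 = 3.074
Vegf7: ΔΔCt = (26.93−15.20) − (29.10−15.41) = 11.73 − 13.69 = -1.96; fold change = 2^1.96 = 3.891
Gata11: ΔΔCt = (24.05−15.20) − (22.02−15.41) = 8.85 − 6.61 = 2.24; fold change = 2^-2.24 = 0.212
Gata11 has the largest |ΔΔCt| = 2.24.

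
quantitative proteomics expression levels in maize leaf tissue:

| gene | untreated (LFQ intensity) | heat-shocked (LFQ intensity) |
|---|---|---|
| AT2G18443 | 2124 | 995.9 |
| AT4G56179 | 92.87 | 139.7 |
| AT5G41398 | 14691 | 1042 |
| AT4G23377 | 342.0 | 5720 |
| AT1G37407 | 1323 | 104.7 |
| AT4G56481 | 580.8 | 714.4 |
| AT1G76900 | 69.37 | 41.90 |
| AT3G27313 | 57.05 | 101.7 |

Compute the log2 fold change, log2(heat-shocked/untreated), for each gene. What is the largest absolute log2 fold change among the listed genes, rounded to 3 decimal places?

4.064

log2(995.9/2124) = -1.093  (AT2G18443)
log2(139.7/92.87) = 0.589  (AT4G56179)
log2(1042/14691) = -3.818  (AT5G41398)
log2(5720/342.0) = 4.064  (AT4G23377)
log2(104.7/1323) = -3.659  (AT1G37407)
log2(714.4/580.8) = 0.299  (AT4G56481)
log2(41.90/69.37) = -0.727  (AT1G76900)
log2(101.7/57.05) = 0.834  (AT3G27313)
The largest magnitude belongs to AT4G23377.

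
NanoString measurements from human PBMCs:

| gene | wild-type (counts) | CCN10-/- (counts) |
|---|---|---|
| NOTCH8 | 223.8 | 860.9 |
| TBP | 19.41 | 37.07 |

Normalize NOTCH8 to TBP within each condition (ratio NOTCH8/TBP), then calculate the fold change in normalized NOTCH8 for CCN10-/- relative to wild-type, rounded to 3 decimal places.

2.014

NOTCH8/TBP (wild-type) = 223.8 / 19.41 = 11.53
NOTCH8/TBP (CCN10-/-) = 860.9 / 37.07 = 23.224
Fold change = 23.224 / 11.53 = 2.0142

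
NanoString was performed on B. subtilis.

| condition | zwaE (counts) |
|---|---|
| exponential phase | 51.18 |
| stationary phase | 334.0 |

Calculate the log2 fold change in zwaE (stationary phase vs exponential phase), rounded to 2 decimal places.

2.71

Fold change = 334.0 / 51.18 = 6.5260
log2(6.5260) = 2.706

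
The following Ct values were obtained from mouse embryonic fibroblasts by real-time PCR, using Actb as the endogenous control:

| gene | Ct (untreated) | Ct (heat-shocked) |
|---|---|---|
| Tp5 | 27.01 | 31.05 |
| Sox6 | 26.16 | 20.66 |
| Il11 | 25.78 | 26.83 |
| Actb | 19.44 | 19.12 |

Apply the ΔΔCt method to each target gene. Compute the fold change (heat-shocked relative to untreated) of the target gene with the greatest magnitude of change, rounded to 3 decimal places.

Tp5: ΔΔCt = (31.05−19.12) − (27.01−19.44) = 11.93 − 7.57 = 4.36; fold change = 2^-4.36 = 0.049
Sox6: ΔΔCt = (20.66−19.12) − (26.16−19.44) = 1.54 − 6.72 = -5.18; fold change = 2^5.18 = 36.252
Il11: ΔΔCt = (26.83−19.12) − (25.78−19.44) = 7.71 − 6.34 = 1.37; fold change = 2^-1.37 = 0.387
Sox6 has the largest |ΔΔCt| = 5.18.

36.252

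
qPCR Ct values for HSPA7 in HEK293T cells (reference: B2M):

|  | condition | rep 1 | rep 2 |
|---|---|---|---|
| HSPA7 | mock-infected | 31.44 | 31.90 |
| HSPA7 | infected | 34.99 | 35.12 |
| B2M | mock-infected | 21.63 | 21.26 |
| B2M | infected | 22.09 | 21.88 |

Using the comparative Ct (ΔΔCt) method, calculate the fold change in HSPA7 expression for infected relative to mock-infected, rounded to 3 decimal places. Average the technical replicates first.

Mean Ct: HSPA7 mock-infected 31.670; HSPA7 infected 35.055; B2M mock-infected 21.445; B2M infected 21.985
ΔCt(mock-infected) = 31.670 − 21.445 = 10.225
ΔCt(infected) = 35.055 − 21.985 = 13.070
ΔΔCt = 13.070 − 10.225 = 2.845
Fold change = 2^(−2.845) = 0.1392

0.139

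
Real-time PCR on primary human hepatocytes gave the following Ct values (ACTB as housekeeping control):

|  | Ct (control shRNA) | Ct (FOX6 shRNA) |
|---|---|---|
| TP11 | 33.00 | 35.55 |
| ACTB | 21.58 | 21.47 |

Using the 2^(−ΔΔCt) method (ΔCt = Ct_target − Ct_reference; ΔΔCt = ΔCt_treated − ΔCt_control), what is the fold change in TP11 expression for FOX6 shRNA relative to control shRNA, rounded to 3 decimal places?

0.158

ΔCt(control shRNA) = 33.000 − 21.580 = 11.420
ΔCt(FOX6 shRNA) = 35.550 − 21.470 = 14.080
ΔΔCt = 14.080 − 11.420 = 2.660
Fold change = 2^(−2.660) = 0.1582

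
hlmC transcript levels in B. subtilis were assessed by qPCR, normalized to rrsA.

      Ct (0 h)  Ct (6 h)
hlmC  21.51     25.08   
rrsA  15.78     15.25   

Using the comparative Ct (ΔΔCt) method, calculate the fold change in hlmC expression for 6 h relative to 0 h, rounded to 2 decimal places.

ΔCt(0 h) = 21.510 − 15.780 = 5.730
ΔCt(6 h) = 25.080 − 15.250 = 9.830
ΔΔCt = 9.830 − 5.730 = 4.100
Fold change = 2^(−4.100) = 0.058

0.06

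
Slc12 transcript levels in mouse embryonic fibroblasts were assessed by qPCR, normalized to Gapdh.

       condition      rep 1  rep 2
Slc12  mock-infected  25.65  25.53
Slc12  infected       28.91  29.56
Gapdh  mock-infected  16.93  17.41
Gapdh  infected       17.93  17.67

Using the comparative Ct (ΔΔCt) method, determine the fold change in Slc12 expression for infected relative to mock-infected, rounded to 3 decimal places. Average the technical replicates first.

Mean Ct: Slc12 mock-infected 25.590; Slc12 infected 29.235; Gapdh mock-infected 17.170; Gapdh infected 17.800
ΔCt(mock-infected) = 25.590 − 17.170 = 8.420
ΔCt(infected) = 29.235 − 17.800 = 11.435
ΔΔCt = 11.435 − 8.420 = 3.015
Fold change = 2^(−3.015) = 0.1237

0.124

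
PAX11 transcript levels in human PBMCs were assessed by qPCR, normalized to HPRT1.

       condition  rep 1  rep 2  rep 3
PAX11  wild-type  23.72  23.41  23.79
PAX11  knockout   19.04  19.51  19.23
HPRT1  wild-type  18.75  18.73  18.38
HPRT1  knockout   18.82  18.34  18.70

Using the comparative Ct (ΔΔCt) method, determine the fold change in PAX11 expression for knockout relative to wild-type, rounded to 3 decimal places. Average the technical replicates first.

Mean Ct: PAX11 wild-type 23.640; PAX11 knockout 19.260; HPRT1 wild-type 18.620; HPRT1 knockout 18.620
ΔCt(wild-type) = 23.640 − 18.620 = 5.020
ΔCt(knockout) = 19.260 − 18.620 = 0.640
ΔΔCt = 0.640 − 5.020 = -4.380
Fold change = 2^(−(-4.380)) = 2^4.380 = 20.8215

20.821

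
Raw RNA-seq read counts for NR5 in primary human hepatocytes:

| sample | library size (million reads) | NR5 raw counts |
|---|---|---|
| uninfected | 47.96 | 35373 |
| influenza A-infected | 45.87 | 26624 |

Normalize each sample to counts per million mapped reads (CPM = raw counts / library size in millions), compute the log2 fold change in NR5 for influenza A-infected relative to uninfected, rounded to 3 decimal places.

-0.346

CPM(uninfected) = 35373 / 47.96 = 737.5521
CPM(influenza A-infected) = 26624 / 45.87 = 580.4229
Fold change = 580.4229 / 737.5521 = 0.78696
log2(0.78696) = -0.3456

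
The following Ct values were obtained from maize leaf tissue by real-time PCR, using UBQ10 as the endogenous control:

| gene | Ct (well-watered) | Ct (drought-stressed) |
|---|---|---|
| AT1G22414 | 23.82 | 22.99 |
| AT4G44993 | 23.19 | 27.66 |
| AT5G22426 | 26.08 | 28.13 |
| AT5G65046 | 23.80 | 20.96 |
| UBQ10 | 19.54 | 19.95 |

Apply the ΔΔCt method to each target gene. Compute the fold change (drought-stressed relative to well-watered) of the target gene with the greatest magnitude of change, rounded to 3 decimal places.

0.060

AT1G22414: ΔΔCt = (22.99−19.95) − (23.82−19.54) = 3.04 − 4.28 = -1.24; fold change = 2^1.24 = 2.362
AT4G44993: ΔΔCt = (27.66−19.95) − (23.19−19.54) = 7.71 − 3.65 = 4.06; fold change = 2^-4.06 = 0.060
AT5G22426: ΔΔCt = (28.13−19.95) − (26.08−19.54) = 8.18 − 6.54 = 1.64; fold change = 2^-1.64 = 0.321
AT5G65046: ΔΔCt = (20.96−19.95) − (23.80−19.54) = 1.01 − 4.26 = -3.25; fold change = 2^3.25 = 9.514
AT4G44993 has the largest |ΔΔCt| = 4.06.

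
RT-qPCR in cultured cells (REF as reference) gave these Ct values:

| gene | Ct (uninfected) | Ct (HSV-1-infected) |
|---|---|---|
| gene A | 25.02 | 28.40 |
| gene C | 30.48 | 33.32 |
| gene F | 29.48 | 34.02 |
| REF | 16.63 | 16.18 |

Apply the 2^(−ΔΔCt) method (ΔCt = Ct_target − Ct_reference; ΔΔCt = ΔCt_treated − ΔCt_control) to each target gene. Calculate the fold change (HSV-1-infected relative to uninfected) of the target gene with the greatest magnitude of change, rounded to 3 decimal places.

gene A: ΔΔCt = (28.40−16.18) − (25.02−16.63) = 12.22 − 8.39 = 3.83; fold change = 2^-3.83 = 0.070
gene C: ΔΔCt = (33.32−16.18) − (30.48−16.63) = 17.14 − 13.85 = 3.29; fold change = 2^-3.29 = 0.102
gene F: ΔΔCt = (34.02−16.18) − (29.48−16.63) = 17.84 − 12.85 = 4.99; fold change = 2^-4.99 = 0.031
gene F has the largest |ΔΔCt| = 4.99.

0.031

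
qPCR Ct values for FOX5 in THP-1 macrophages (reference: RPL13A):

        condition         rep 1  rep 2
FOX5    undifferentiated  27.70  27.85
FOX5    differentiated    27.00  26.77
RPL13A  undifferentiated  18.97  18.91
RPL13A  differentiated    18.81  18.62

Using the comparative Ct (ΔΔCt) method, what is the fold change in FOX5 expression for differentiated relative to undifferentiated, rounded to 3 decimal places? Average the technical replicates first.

Mean Ct: FOX5 undifferentiated 27.775; FOX5 differentiated 26.885; RPL13A undifferentiated 18.940; RPL13A differentiated 18.715
ΔCt(undifferentiated) = 27.775 − 18.940 = 8.835
ΔCt(differentiated) = 26.885 − 18.715 = 8.170
ΔΔCt = 8.170 − 8.835 = -0.665
Fold change = 2^(−(-0.665)) = 2^0.665 = 1.5856

1.586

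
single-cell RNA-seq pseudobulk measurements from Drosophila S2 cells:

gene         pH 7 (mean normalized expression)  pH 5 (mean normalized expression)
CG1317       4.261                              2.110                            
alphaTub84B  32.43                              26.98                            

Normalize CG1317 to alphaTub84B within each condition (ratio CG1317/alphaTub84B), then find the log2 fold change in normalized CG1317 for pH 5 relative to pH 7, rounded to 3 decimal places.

CG1317/alphaTub84B (pH 7) = 4.261 / 32.43 = 0.13139
CG1317/alphaTub84B (pH 5) = 2.110 / 26.98 = 0.078206
Fold change = 0.078206 / 0.13139 = 0.5952
log2(0.5952) = -0.7485

-0.749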